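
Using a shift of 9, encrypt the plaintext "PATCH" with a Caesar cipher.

Step 1: For each letter, shift forward by 9 positions (mod 26).
  P (position 15) -> position (15+9) mod 26 = 24 -> Y
  A (position 0) -> position (0+9) mod 26 = 9 -> J
  T (position 19) -> position (19+9) mod 26 = 2 -> C
  C (position 2) -> position (2+9) mod 26 = 11 -> L
  H (position 7) -> position (7+9) mod 26 = 16 -> Q
Result: YJCLQ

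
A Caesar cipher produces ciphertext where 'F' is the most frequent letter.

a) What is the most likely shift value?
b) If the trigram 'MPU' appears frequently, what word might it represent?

Step 1: In English, 'E' is the most frequent letter (12.7%).
Step 2: The most frequent ciphertext letter is 'F' (position 5).
Step 3: Shift = (5 - 4) mod 26 = 1.
Step 4: Decrypt 'MPU' by shifting back 1:
  M -> L
  P -> O
  U -> T
Step 5: 'MPU' decrypts to 'LOT'.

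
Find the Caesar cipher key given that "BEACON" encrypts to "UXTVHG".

Step 1: Compare first letters: B (position 1) -> U (position 20).
Step 2: Shift = (20 - 1) mod 26 = 19.
The shift value is 19.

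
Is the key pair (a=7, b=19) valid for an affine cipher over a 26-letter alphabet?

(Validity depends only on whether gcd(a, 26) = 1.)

Step 1: Compute gcd(7, 26).
Step 2: gcd(7, 26) = 1.
Since gcd = 1, 7 is coprime with 26, so it is a valid key.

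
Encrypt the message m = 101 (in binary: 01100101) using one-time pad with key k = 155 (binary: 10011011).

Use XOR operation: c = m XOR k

Step 1: Write out the XOR operation bit by bit:
  Message: 01100101
  Key:     10011011
  XOR:     11111110
Step 2: Convert to decimal: 11111110 = 254.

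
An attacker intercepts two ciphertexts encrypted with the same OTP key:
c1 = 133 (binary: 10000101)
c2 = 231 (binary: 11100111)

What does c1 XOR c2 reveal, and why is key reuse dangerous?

Step 1: c1 XOR c2 = (m1 XOR k) XOR (m2 XOR k).
Step 2: By XOR associativity/commutativity: = m1 XOR m2 XOR k XOR k = m1 XOR m2.
Step 3: 10000101 XOR 11100111 = 01100010 = 98.
Step 4: The key cancels out! An attacker learns m1 XOR m2 = 98, revealing the relationship between plaintexts.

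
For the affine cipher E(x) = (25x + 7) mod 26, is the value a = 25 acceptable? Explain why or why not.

Step 1: Compute gcd(25, 26).
Step 2: gcd(25, 26) = 1.
Since gcd = 1, 25 is coprime with 26, so it is a valid key.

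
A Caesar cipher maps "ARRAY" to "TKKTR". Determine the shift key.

Step 1: Compare first letters: A (position 0) -> T (position 19).
Step 2: Shift = (19 - 0) mod 26 = 19.
The shift value is 19.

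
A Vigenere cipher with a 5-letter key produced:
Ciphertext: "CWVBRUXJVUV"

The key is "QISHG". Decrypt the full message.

Step 1: Key 'QISHG' has length 5. Extended key: QISHGQISHGQ
Step 2: Decrypt each position:
  C(2) - Q(16) = 12 = M
  W(22) - I(8) = 14 = O
  V(21) - S(18) = 3 = D
  B(1) - H(7) = 20 = U
  R(17) - G(6) = 11 = L
  U(20) - Q(16) = 4 = E
  X(23) - I(8) = 15 = P
  J(9) - S(18) = 17 = R
  V(21) - H(7) = 14 = O
  U(20) - G(6) = 14 = O
  V(21) - Q(16) = 5 = F
Plaintext: MODULEPROOF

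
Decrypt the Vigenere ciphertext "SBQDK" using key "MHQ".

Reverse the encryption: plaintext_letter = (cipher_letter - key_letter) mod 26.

Step 1: Extend key: MHQMH
Step 2: Decrypt each letter (c - k) mod 26:
  S(18) - M(12) = (18-12) mod 26 = 6 = G
  B(1) - H(7) = (1-7) mod 26 = 20 = U
  Q(16) - Q(16) = (16-16) mod 26 = 0 = A
  D(3) - M(12) = (3-12) mod 26 = 17 = R
  K(10) - H(7) = (10-7) mod 26 = 3 = D
Plaintext: GUARD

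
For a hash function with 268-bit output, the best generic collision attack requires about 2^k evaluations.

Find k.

Step 1: The hash has a 268-bit output.
Step 2: Collision resistance means it should be infeasible to find any x != y with h(x) = h(y).
By the birthday bound, a generic collision search succeeds after about sqrt(2^268) = 2^(268/2) = 2^134 evaluations.
Step 3: Security level = 134 bits.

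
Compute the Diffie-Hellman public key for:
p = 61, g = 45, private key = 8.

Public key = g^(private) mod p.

Step 1: A = g^a mod p = 45^8 mod 61.
  45^1 mod 61 = 45
  45^2 mod 61 = (45 * 45) mod 61 = 12
  45^3 mod 61 = (12 * 45) mod 61 = 52
  45^4 mod 61 = (52 * 45) mod 61 = 22
  45^5 mod 61 = (22 * 45) mod 61 = 14
  45^6 mod 61 = (14 * 45) mod 61 = 20
  45^7 mod 61 = (20 * 45) mod 61 = 46
  45^8 mod 61 = (46 * 45) mod 61 = 57
Result: A = 57.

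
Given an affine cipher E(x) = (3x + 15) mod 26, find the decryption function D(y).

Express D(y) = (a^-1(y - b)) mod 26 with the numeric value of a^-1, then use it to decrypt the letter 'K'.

Step 1: Find a^-1, the modular inverse of 3 mod 26.
Step 2: We need 3 * a^-1 = 1 (mod 26).
Step 3: 3 * 9 = 27 = 1 * 26 + 1, so a^-1 = 9.
Step 4: D(y) = 9(y - 15) mod 26.
Step 5: Apply to 'K' (y = 10): D(10) = 9 * (10 - 15) mod 26 = 9 * -5 mod 26 = 7 -> 'H'.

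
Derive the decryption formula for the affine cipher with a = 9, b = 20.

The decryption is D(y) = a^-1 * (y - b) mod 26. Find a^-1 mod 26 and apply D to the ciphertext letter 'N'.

Step 1: Find a^-1, the modular inverse of 9 mod 26.
Step 2: We need 9 * a^-1 = 1 (mod 26).
Step 3: 9 * 3 = 27 = 1 * 26 + 1, so a^-1 = 3.
Step 4: D(y) = 3(y - 20) mod 26.
Step 5: Apply to 'N' (y = 13): D(13) = 3 * (13 - 20) mod 26 = 3 * -7 mod 26 = 5 -> 'F'.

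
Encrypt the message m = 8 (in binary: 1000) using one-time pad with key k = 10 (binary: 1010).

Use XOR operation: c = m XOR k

Step 1: Write out the XOR operation bit by bit:
  Message: 1000
  Key:     1010
  XOR:     0010
Step 2: Convert to decimal: 0010 = 2.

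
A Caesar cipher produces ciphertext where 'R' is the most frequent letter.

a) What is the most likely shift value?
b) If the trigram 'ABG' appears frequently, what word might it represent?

Step 1: In English, 'E' is the most frequent letter (12.7%).
Step 2: The most frequent ciphertext letter is 'R' (position 17).
Step 3: Shift = (17 - 4) mod 26 = 13.
Step 4: Decrypt 'ABG' by shifting back 13:
  A -> N
  B -> O
  G -> T
Step 5: 'ABG' decrypts to 'NOT'.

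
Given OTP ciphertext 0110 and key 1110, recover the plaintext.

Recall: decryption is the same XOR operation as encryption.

Step 1: XOR ciphertext with key:
  Ciphertext: 0110
  Key:        1110
  XOR:        1000
Step 2: Plaintext = 1000 = 8 in decimal.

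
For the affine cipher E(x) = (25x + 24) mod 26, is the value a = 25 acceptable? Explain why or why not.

Step 1: Compute gcd(25, 26).
Step 2: gcd(25, 26) = 1.
Since gcd = 1, 25 is coprime with 26, so it is a valid key.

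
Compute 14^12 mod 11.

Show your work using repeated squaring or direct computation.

Step 1: Compute 14^12 mod 11 step by step, reducing modulo 11 at each step.
  14^1 mod 11 = 3
  14^2 mod 11 = (3 * 14) mod 11 = 9
  14^3 mod 11 = (9 * 14) mod 11 = 5
  14^4 mod 11 = (5 * 14) mod 11 = 4
  14^5 mod 11 = (4 * 14) mod 11 = 1
  14^6 mod 11 = (1 * 14) mod 11 = 3
  14^7 mod 11 = (3 * 14) mod 11 = 9
  14^8 mod 11 = (9 * 14) mod 11 = 5
  14^9 mod 11 = (5 * 14) mod 11 = 4
  14^10 mod 11 = (4 * 14) mod 11 = 1
  14^11 mod 11 = (1 * 14) mod 11 = 3
  14^12 mod 11 = (3 * 14) mod 11 = 9
Step 2: Result = 9.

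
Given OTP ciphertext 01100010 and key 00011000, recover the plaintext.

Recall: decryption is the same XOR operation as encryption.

Step 1: XOR ciphertext with key:
  Ciphertext: 01100010
  Key:        00011000
  XOR:        01111010
Step 2: Plaintext = 01111010 = 122 in decimal.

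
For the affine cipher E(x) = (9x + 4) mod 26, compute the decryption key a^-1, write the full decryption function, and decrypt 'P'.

Step 1: Find a^-1, the modular inverse of 9 mod 26.
Step 2: We need 9 * a^-1 = 1 (mod 26).
Step 3: 9 * 3 = 27 = 1 * 26 + 1, so a^-1 = 3.
Step 4: D(y) = 3(y - 4) mod 26.
Step 5: Apply to 'P' (y = 15): D(15) = 3 * (15 - 4) mod 26 = 3 * 11 mod 26 = 7 -> 'H'.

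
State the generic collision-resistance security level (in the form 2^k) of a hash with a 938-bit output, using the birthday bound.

Step 1: The birthday paradox gives collision probability ~50% after sqrt(2^n) = 2^(n/2) hashes.
Step 2: For 938-bit output: 2^(938/2) = 2^469.
Step 3: Approximately 2^469 hash computations needed.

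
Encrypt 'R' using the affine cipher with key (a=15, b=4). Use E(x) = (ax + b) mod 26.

Step 1: Convert 'R' to number: x = 17.
Step 2: E(17) = (15 * 17 + 4) mod 26 = 259 mod 26 = 25.
Step 3: Convert 25 back to letter: Z.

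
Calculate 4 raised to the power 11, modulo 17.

Step 1: Compute 4^11 mod 17 step by step, reducing modulo 17 at each step.
  4^1 mod 17 = 4
  4^2 mod 17 = (4 * 4) mod 17 = 16
  4^3 mod 17 = (16 * 4) mod 17 = 13
  4^4 mod 17 = (13 * 4) mod 17 = 1
  4^5 mod 17 = (1 * 4) mod 17 = 4
  4^6 mod 17 = (4 * 4) mod 17 = 16
  4^7 mod 17 = (16 * 4) mod 17 = 13
  4^8 mod 17 = (13 * 4) mod 17 = 1
  4^9 mod 17 = (1 * 4) mod 17 = 4
  4^10 mod 17 = (4 * 4) mod 17 = 16
  4^11 mod 17 = (16 * 4) mod 17 = 13
Step 2: Result = 13.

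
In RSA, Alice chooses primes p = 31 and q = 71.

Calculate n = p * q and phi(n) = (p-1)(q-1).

Step 1: n = p * q = 31 * 71 = 2201.
Step 2: phi(n) = (p-1)(q-1) = 30 * 70 = 2100.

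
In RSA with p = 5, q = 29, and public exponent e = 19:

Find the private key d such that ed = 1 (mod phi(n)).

Step 1: n = 5 * 29 = 145.
Step 2: phi(n) = 4 * 28 = 112.
Step 3: Find d such that 19 * d = 1 (mod 112).
Step 4: d = 19^(-1) mod 112 = 59.
Verification: 19 * 59 = 1121 = 10 * 112 + 1.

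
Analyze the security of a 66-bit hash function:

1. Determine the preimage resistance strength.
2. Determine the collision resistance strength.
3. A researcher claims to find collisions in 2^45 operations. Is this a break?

Step 1: Preimage resistance requires brute-force of 2^66 operations.
Step 2: Collision resistance (birthday bound) = 2^(66/2) = 2^33.
Step 3: The claimed attack costs 2^45 operations.
Step 4: Since 2^45 >= 2^33, the claimed attack is no faster than the generic birthday attack, so this does not break collision resistance.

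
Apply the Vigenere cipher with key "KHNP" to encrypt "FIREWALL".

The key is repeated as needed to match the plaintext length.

Step 1: Repeat key to match plaintext length:
  Plaintext: FIREWALL
  Key:       KHNPKHNP
Step 2: Encrypt each letter:
  F(5) + K(10) = (5+10) mod 26 = 15 = P
  I(8) + H(7) = (8+7) mod 26 = 15 = P
  R(17) + N(13) = (17+13) mod 26 = 4 = E
  E(4) + P(15) = (4+15) mod 26 = 19 = T
  W(22) + K(10) = (22+10) mod 26 = 6 = G
  A(0) + H(7) = (0+7) mod 26 = 7 = H
  L(11) + N(13) = (11+13) mod 26 = 24 = Y
  L(11) + P(15) = (11+15) mod 26 = 0 = A
Ciphertext: PPETGHYA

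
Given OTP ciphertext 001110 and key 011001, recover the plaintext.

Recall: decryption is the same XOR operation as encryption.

Step 1: XOR ciphertext with key:
  Ciphertext: 001110
  Key:        011001
  XOR:        010111
Step 2: Plaintext = 010111 = 23 in decimal.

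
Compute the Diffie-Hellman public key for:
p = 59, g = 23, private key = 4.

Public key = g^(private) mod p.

Step 1: A = g^a mod p = 23^4 mod 59.
  23^1 mod 59 = 23
  23^2 mod 59 = (23 * 23) mod 59 = 57
  23^3 mod 59 = (57 * 23) mod 59 = 13
  23^4 mod 59 = (13 * 23) mod 59 = 4
Result: A = 4.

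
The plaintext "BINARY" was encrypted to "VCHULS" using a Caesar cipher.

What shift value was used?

Step 1: Compare first letters: B (position 1) -> V (position 21).
Step 2: Shift = (21 - 1) mod 26 = 20.
The shift value is 20.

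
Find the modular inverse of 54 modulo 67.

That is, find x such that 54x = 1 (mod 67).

Step 1: We need x such that 54 * x = 1 (mod 67).
Step 2: Using the extended Euclidean algorithm or trial:
  54 * 36 = 1944 = 29 * 67 + 1.
Step 3: Since 1944 mod 67 = 1, the inverse is x = 36.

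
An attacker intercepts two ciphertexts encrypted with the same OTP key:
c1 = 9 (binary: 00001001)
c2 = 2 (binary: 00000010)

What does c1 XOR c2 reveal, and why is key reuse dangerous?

Step 1: c1 XOR c2 = (m1 XOR k) XOR (m2 XOR k).
Step 2: By XOR associativity/commutativity: = m1 XOR m2 XOR k XOR k = m1 XOR m2.
Step 3: 00001001 XOR 00000010 = 00001011 = 11.
Step 4: The key cancels out! An attacker learns m1 XOR m2 = 11, revealing the relationship between plaintexts.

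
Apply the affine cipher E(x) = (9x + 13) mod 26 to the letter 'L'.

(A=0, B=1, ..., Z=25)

Step 1: Convert 'L' to number: x = 11.
Step 2: E(11) = (9 * 11 + 13) mod 26 = 112 mod 26 = 8.
Step 3: Convert 8 back to letter: I.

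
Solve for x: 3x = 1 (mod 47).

Step 1: We need x such that 3 * x = 1 (mod 47).
Step 2: Using the extended Euclidean algorithm or trial:
  3 * 16 = 48 = 1 * 47 + 1.
Step 3: Since 48 mod 47 = 1, the inverse is x = 16.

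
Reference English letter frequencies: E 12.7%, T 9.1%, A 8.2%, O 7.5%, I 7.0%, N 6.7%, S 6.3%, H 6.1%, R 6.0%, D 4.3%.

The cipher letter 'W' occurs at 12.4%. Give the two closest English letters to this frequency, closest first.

Step 1: Observed frequency of 'W' is 12.4%.
Step 2: Compute distances to each reference frequency and sort:
  E (12.7%): difference = 0.3% <-- BEST
  T (9.1%): difference = 3.3% <-- RUNNER-UP
  A (8.2%): difference = 4.2%
  O (7.5%): difference = 4.9%
  I (7.0%): difference = 5.4%
Step 3: Most likely is 'E' (12.7%, diff 0.3%); second most likely is 'T' (9.1%, diff 3.3%).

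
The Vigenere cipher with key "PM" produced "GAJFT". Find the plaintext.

Step 1: Extend key: PMPMP
Step 2: Decrypt each letter (c - k) mod 26:
  G(6) - P(15) = (6-15) mod 26 = 17 = R
  A(0) - M(12) = (0-12) mod 26 = 14 = O
  J(9) - P(15) = (9-15) mod 26 = 20 = U
  F(5) - M(12) = (5-12) mod 26 = 19 = T
  T(19) - P(15) = (19-15) mod 26 = 4 = E
Plaintext: ROUTE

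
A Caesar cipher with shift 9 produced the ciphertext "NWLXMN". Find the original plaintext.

Step 1: Reverse the shift by subtracting 9 from each letter position.
  N (position 13) -> position (13-9) mod 26 = 4 -> E
  W (position 22) -> position (22-9) mod 26 = 13 -> N
  L (position 11) -> position (11-9) mod 26 = 2 -> C
  X (position 23) -> position (23-9) mod 26 = 14 -> O
  M (position 12) -> position (12-9) mod 26 = 3 -> D
  N (position 13) -> position (13-9) mod 26 = 4 -> E
Decrypted message: ENCODE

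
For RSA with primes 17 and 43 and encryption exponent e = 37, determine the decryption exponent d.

Step 1: n = 17 * 43 = 731.
Step 2: phi(n) = 16 * 42 = 672.
Step 3: Find d such that 37 * d = 1 (mod 672).
Step 4: d = 37^(-1) mod 672 = 109.
Verification: 37 * 109 = 4033 = 6 * 672 + 1.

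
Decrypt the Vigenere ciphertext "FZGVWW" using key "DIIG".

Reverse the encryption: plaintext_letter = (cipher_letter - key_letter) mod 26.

Step 1: Extend key: DIIGDI
Step 2: Decrypt each letter (c - k) mod 26:
  F(5) - D(3) = (5-3) mod 26 = 2 = C
  Z(25) - I(8) = (25-8) mod 26 = 17 = R
  G(6) - I(8) = (6-8) mod 26 = 24 = Y
  V(21) - G(6) = (21-6) mod 26 = 15 = P
  W(22) - D(3) = (22-3) mod 26 = 19 = T
  W(22) - I(8) = (22-8) mod 26 = 14 = O
Plaintext: CRYPTO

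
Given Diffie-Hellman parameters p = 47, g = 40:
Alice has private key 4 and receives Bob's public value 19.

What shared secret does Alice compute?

Step 1: s = B^a mod p = 19^4 mod 47.
  19^1 mod 47 = 19
  19^2 mod 47 = (19 * 19) mod 47 = 32
  19^3 mod 47 = (32 * 19) mod 47 = 44
  19^4 mod 47 = (44 * 19) mod 47 = 37
Result: shared secret = 37.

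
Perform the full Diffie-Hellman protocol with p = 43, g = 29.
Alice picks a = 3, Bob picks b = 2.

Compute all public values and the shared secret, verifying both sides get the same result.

Step 1: A = g^a mod p = 29^3 mod 43 = 8.
Step 2: B = g^b mod p = 29^2 mod 43 = 24.
Step 3: Alice computes s = B^a mod p = 24^3 mod 43 = 21.
Step 4: Bob computes s = A^b mod p = 8^2 mod 43 = 21.
Both sides agree: shared secret = 21.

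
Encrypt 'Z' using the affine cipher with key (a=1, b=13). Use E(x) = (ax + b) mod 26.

Step 1: Convert 'Z' to number: x = 25.
Step 2: E(25) = (1 * 25 + 13) mod 26 = 38 mod 26 = 12.
Step 3: Convert 12 back to letter: M.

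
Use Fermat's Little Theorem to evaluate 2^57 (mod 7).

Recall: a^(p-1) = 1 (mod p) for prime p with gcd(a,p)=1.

Step 1: Since 7 is prime, by Fermat's Little Theorem: 2^6 = 1 (mod 7).
Step 2: Reduce exponent: 57 mod 6 = 3.
Step 3: So 2^57 = 2^3 (mod 7).
Step 4: 2^3 mod 7 = 1.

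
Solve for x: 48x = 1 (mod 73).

Step 1: We need x such that 48 * x = 1 (mod 73).
Step 2: Using the extended Euclidean algorithm or trial:
  48 * 35 = 1680 = 23 * 73 + 1.
Step 3: Since 1680 mod 73 = 1, the inverse is x = 35.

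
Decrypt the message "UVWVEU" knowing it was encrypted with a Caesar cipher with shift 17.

Step 1: Reverse the shift by subtracting 17 from each letter position.
  U (position 20) -> position (20-17) mod 26 = 3 -> D
  V (position 21) -> position (21-17) mod 26 = 4 -> E
  W (position 22) -> position (22-17) mod 26 = 5 -> F
  V (position 21) -> position (21-17) mod 26 = 4 -> E
  E (position 4) -> position (4-17) mod 26 = 13 -> N
  U (position 20) -> position (20-17) mod 26 = 3 -> D
Decrypted message: DEFEND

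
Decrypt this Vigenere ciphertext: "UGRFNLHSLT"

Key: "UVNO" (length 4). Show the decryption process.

Step 1: Key 'UVNO' has length 4. Extended key: UVNOUVNOUV
Step 2: Decrypt each position:
  U(20) - U(20) = 0 = A
  G(6) - V(21) = 11 = L
  R(17) - N(13) = 4 = E
  F(5) - O(14) = 17 = R
  N(13) - U(20) = 19 = T
  L(11) - V(21) = 16 = Q
  H(7) - N(13) = 20 = U
  S(18) - O(14) = 4 = E
  L(11) - U(20) = 17 = R
  T(19) - V(21) = 24 = Y
Plaintext: ALERTQUERY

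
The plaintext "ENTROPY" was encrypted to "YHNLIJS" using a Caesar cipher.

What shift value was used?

Step 1: Compare first letters: E (position 4) -> Y (position 24).
Step 2: Shift = (24 - 4) mod 26 = 20.
The shift value is 20.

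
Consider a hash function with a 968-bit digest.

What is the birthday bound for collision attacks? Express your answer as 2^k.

Step 1: The birthday paradox gives collision probability ~50% after sqrt(2^n) = 2^(n/2) hashes.
Step 2: For 968-bit output: 2^(968/2) = 2^484.
Step 3: Approximately 2^484 hash computations needed.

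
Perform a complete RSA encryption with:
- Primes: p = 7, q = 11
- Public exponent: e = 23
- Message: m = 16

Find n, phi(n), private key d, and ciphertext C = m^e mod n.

Step 1: n = 7 * 11 = 77.
Step 2: phi(n) = (7-1)(11-1) = 6 * 10 = 60.
Step 3: Find d = 23^(-1) mod 60 = 47.
  Verify: 23 * 47 = 1081 = 1 (mod 60).
Step 4: C = 16^23 mod 77 = 4.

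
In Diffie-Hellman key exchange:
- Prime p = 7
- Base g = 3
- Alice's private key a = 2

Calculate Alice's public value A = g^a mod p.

Step 1: A = g^a mod p = 3^2 mod 7.
  3^1 mod 7 = 3
  3^2 mod 7 = (3 * 3) mod 7 = 2
Result: A = 2.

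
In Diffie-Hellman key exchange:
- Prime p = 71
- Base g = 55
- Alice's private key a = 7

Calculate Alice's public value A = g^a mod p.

Step 1: A = g^a mod p = 55^7 mod 71.
  55^1 mod 71 = 55
  55^2 mod 71 = (55 * 55) mod 71 = 43
  55^3 mod 71 = (43 * 55) mod 71 = 22
  55^4 mod 71 = (22 * 55) mod 71 = 3
  55^5 mod 71 = (3 * 55) mod 71 = 23
  55^6 mod 71 = (23 * 55) mod 71 = 58
  55^7 mod 71 = (58 * 55) mod 71 = 66
Result: A = 66.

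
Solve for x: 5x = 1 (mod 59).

Step 1: We need x such that 5 * x = 1 (mod 59).
Step 2: Using the extended Euclidean algorithm or trial:
  5 * 12 = 60 = 1 * 59 + 1.
Step 3: Since 60 mod 59 = 1, the inverse is x = 12.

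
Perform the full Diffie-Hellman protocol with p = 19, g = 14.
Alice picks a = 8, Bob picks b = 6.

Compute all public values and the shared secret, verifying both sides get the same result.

Step 1: A = g^a mod p = 14^8 mod 19 = 4.
Step 2: B = g^b mod p = 14^6 mod 19 = 7.
Step 3: Alice computes s = B^a mod p = 7^8 mod 19 = 11.
Step 4: Bob computes s = A^b mod p = 4^6 mod 19 = 11.
Both sides agree: shared secret = 11.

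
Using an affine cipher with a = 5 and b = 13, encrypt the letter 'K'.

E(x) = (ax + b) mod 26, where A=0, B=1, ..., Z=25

Step 1: Convert 'K' to number: x = 10.
Step 2: E(10) = (5 * 10 + 13) mod 26 = 63 mod 26 = 11.
Step 3: Convert 11 back to letter: L.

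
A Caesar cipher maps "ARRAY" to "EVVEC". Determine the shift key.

Step 1: Compare first letters: A (position 0) -> E (position 4).
Step 2: Shift = (4 - 0) mod 26 = 4.
The shift value is 4.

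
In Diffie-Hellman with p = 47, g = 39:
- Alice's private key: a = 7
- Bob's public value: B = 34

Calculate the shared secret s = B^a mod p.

Step 1: s = B^a mod p = 34^7 mod 47.
  34^1 mod 47 = 34
  34^2 mod 47 = (34 * 34) mod 47 = 28
  34^3 mod 47 = (28 * 34) mod 47 = 12
  34^4 mod 47 = (12 * 34) mod 47 = 32
  34^5 mod 47 = (32 * 34) mod 47 = 7
  34^6 mod 47 = (7 * 34) mod 47 = 3
  34^7 mod 47 = (3 * 34) mod 47 = 8
Result: shared secret = 8.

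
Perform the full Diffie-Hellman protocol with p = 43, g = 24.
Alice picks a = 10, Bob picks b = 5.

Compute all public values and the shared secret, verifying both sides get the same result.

Step 1: A = g^a mod p = 24^10 mod 43 = 40.
Step 2: B = g^b mod p = 24^5 mod 43 = 13.
Step 3: Alice computes s = B^a mod p = 13^10 mod 43 = 15.
Step 4: Bob computes s = A^b mod p = 40^5 mod 43 = 15.
Both sides agree: shared secret = 15.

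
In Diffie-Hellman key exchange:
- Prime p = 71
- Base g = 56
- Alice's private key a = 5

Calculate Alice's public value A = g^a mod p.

Step 1: A = g^a mod p = 56^5 mod 71.
  56^1 mod 71 = 56
  56^2 mod 71 = (56 * 56) mod 71 = 12
  56^3 mod 71 = (12 * 56) mod 71 = 33
  56^4 mod 71 = (33 * 56) mod 71 = 2
  56^5 mod 71 = (2 * 56) mod 71 = 41
Result: A = 41.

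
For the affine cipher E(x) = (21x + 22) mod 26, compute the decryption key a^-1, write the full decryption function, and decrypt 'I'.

Step 1: Find a^-1, the modular inverse of 21 mod 26.
Step 2: We need 21 * a^-1 = 1 (mod 26).
Step 3: 21 * 5 = 105 = 4 * 26 + 1, so a^-1 = 5.
Step 4: D(y) = 5(y - 22) mod 26.
Step 5: Apply to 'I' (y = 8): D(8) = 5 * (8 - 22) mod 26 = 5 * -14 mod 26 = 8 -> 'I'.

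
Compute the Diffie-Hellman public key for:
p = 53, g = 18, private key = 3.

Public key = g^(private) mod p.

Step 1: A = g^a mod p = 18^3 mod 53.
  18^1 mod 53 = 18
  18^2 mod 53 = (18 * 18) mod 53 = 6
  18^3 mod 53 = (6 * 18) mod 53 = 2
Result: A = 2.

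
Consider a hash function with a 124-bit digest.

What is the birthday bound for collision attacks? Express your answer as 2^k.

Step 1: The birthday paradox gives collision probability ~50% after sqrt(2^n) = 2^(n/2) hashes.
Step 2: For 124-bit output: 2^(124/2) = 2^62.
Step 3: Approximately 2^62 hash computations needed.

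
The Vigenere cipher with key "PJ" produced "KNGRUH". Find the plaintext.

Step 1: Extend key: PJPJPJ
Step 2: Decrypt each letter (c - k) mod 26:
  K(10) - P(15) = (10-15) mod 26 = 21 = V
  N(13) - J(9) = (13-9) mod 26 = 4 = E
  G(6) - P(15) = (6-15) mod 26 = 17 = R
  R(17) - J(9) = (17-9) mod 26 = 8 = I
  U(20) - P(15) = (20-15) mod 26 = 5 = F
  H(7) - J(9) = (7-9) mod 26 = 24 = Y
Plaintext: VERIFY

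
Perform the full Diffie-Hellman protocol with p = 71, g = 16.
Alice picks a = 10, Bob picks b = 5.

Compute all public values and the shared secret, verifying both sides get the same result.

Step 1: A = g^a mod p = 16^10 mod 71 = 32.
Step 2: B = g^b mod p = 16^5 mod 71 = 48.
Step 3: Alice computes s = B^a mod p = 48^10 mod 71 = 45.
Step 4: Bob computes s = A^b mod p = 32^5 mod 71 = 45.
Both sides agree: shared secret = 45.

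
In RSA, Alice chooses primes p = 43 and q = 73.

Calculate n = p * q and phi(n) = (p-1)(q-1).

Step 1: n = p * q = 43 * 73 = 3139.
Step 2: phi(n) = (p-1)(q-1) = 42 * 72 = 3024.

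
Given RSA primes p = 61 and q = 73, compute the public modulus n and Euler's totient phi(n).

Step 1: n = p * q = 61 * 73 = 4453.
Step 2: phi(n) = (p-1)(q-1) = 60 * 72 = 4320.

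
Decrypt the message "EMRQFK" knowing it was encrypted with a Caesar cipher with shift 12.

Step 1: Reverse the shift by subtracting 12 from each letter position.
  E (position 4) -> position (4-12) mod 26 = 18 -> S
  M (position 12) -> position (12-12) mod 26 = 0 -> A
  R (position 17) -> position (17-12) mod 26 = 5 -> F
  Q (position 16) -> position (16-12) mod 26 = 4 -> E
  F (position 5) -> position (5-12) mod 26 = 19 -> T
  K (position 10) -> position (10-12) mod 26 = 24 -> Y
Decrypted message: SAFETY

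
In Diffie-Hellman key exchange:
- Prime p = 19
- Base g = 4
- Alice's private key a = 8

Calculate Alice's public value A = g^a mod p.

Step 1: A = g^a mod p = 4^8 mod 19.
  4^1 mod 19 = 4
  4^2 mod 19 = (4 * 4) mod 19 = 16
  4^3 mod 19 = (16 * 4) mod 19 = 7
  4^4 mod 19 = (7 * 4) mod 19 = 9
  4^5 mod 19 = (9 * 4) mod 19 = 17
  4^6 mod 19 = (17 * 4) mod 19 = 11
  4^7 mod 19 = (11 * 4) mod 19 = 6
  4^8 mod 19 = (6 * 4) mod 19 = 5
Result: A = 5.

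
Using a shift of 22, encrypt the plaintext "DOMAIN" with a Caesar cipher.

Step 1: For each letter, shift forward by 22 positions (mod 26).
  D (position 3) -> position (3+22) mod 26 = 25 -> Z
  O (position 14) -> position (14+22) mod 26 = 10 -> K
  M (position 12) -> position (12+22) mod 26 = 8 -> I
  A (position 0) -> position (0+22) mod 26 = 22 -> W
  I (position 8) -> position (8+22) mod 26 = 4 -> E
  N (position 13) -> position (13+22) mod 26 = 9 -> J
Result: ZKIWEJ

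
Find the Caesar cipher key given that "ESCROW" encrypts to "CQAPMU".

Step 1: Compare first letters: E (position 4) -> C (position 2).
Step 2: Shift = (2 - 4) mod 26 = 24.
The shift value is 24.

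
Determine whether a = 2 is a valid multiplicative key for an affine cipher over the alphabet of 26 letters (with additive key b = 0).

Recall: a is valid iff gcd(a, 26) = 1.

Step 1: Compute gcd(2, 26).
Step 2: gcd(2, 26) = 2.
Since gcd = 2 != 1, 2 shares a common factor with 26, so it cannot be used.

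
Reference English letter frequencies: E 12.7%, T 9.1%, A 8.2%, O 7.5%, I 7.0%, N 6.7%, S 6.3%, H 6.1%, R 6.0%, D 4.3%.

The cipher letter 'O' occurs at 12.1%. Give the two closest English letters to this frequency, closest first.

Step 1: Observed frequency of 'O' is 12.1%.
Step 2: Compute distances to each reference frequency and sort:
  E (12.7%): difference = 0.6% <-- BEST
  T (9.1%): difference = 3.0% <-- RUNNER-UP
  A (8.2%): difference = 3.9%
  O (7.5%): difference = 4.6%
  I (7.0%): difference = 5.1%
Step 3: Most likely is 'E' (12.7%, diff 0.6%); second most likely is 'T' (9.1%, diff 3.0%).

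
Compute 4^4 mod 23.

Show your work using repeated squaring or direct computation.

Step 1: Compute 4^4 mod 23 step by step, reducing modulo 23 at each step.
  4^1 mod 23 = 4
  4^2 mod 23 = (4 * 4) mod 23 = 16
  4^3 mod 23 = (16 * 4) mod 23 = 18
  4^4 mod 23 = (18 * 4) mod 23 = 3
Step 2: Result = 3.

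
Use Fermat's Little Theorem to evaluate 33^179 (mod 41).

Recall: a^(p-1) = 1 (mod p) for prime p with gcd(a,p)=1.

Step 1: Since 41 is prime, by Fermat's Little Theorem: 33^40 = 1 (mod 41).
Step 2: Reduce exponent: 179 mod 40 = 19.
Step 3: So 33^179 = 33^19 (mod 41).
Step 4: 33^19 mod 41 = 5.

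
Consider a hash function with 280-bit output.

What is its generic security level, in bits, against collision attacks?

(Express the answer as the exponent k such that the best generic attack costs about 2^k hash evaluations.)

Step 1: The hash has a 280-bit output.
Step 2: Collision resistance means it should be infeasible to find any x != y with h(x) = h(y).
By the birthday bound, a generic collision search succeeds after about sqrt(2^280) = 2^(280/2) = 2^140 evaluations.
Step 3: Security level = 140 bits.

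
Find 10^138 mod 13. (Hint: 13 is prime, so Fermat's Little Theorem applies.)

Step 1: Since 13 is prime, by Fermat's Little Theorem: 10^12 = 1 (mod 13).
Step 2: Reduce exponent: 138 mod 12 = 6.
Step 3: So 10^138 = 10^6 (mod 13).
Step 4: 10^6 mod 13 = 1.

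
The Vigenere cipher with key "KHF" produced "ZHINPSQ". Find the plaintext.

Step 1: Extend key: KHFKHFK
Step 2: Decrypt each letter (c - k) mod 26:
  Z(25) - K(10) = (25-10) mod 26 = 15 = P
  H(7) - H(7) = (7-7) mod 26 = 0 = A
  I(8) - F(5) = (8-5) mod 26 = 3 = D
  N(13) - K(10) = (13-10) mod 26 = 3 = D
  P(15) - H(7) = (15-7) mod 26 = 8 = I
  S(18) - F(5) = (18-5) mod 26 = 13 = N
  Q(16) - K(10) = (16-10) mod 26 = 6 = G
Plaintext: PADDING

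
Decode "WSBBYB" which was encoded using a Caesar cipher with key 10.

Step 1: Reverse the shift by subtracting 10 from each letter position.
  W (position 22) -> position (22-10) mod 26 = 12 -> M
  S (position 18) -> position (18-10) mod 26 = 8 -> I
  B (position 1) -> position (1-10) mod 26 = 17 -> R
  B (position 1) -> position (1-10) mod 26 = 17 -> R
  Y (position 24) -> position (24-10) mod 26 = 14 -> O
  B (position 1) -> position (1-10) mod 26 = 17 -> R
Decrypted message: MIRROR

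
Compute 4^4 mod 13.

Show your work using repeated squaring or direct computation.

Step 1: Compute 4^4 mod 13 step by step, reducing modulo 13 at each step.
  4^1 mod 13 = 4
  4^2 mod 13 = (4 * 4) mod 13 = 3
  4^3 mod 13 = (3 * 4) mod 13 = 12
  4^4 mod 13 = (12 * 4) mod 13 = 9
Step 2: Result = 9.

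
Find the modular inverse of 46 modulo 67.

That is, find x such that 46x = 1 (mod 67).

Step 1: We need x such that 46 * x = 1 (mod 67).
Step 2: Using the extended Euclidean algorithm or trial:
  46 * 51 = 2346 = 35 * 67 + 1.
Step 3: Since 2346 mod 67 = 1, the inverse is x = 51.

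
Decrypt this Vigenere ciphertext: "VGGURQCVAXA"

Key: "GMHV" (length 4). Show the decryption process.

Step 1: Key 'GMHV' has length 4. Extended key: GMHVGMHVGMH
Step 2: Decrypt each position:
  V(21) - G(6) = 15 = P
  G(6) - M(12) = 20 = U
  G(6) - H(7) = 25 = Z
  U(20) - V(21) = 25 = Z
  R(17) - G(6) = 11 = L
  Q(16) - M(12) = 4 = E
  C(2) - H(7) = 21 = V
  V(21) - V(21) = 0 = A
  A(0) - G(6) = 20 = U
  X(23) - M(12) = 11 = L
  A(0) - H(7) = 19 = T
Plaintext: PUZZLEVAULT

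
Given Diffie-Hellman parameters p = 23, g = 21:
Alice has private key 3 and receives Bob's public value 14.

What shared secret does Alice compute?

Step 1: s = B^a mod p = 14^3 mod 23.
  14^1 mod 23 = 14
  14^2 mod 23 = (14 * 14) mod 23 = 12
  14^3 mod 23 = (12 * 14) mod 23 = 7
Result: shared secret = 7.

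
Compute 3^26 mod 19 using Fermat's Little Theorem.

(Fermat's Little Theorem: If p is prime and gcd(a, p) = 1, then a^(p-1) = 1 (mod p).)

Step 1: Since 19 is prime, by Fermat's Little Theorem: 3^18 = 1 (mod 19).
Step 2: Reduce exponent: 26 mod 18 = 8.
Step 3: So 3^26 = 3^8 (mod 19).
Step 4: 3^8 mod 19 = 6.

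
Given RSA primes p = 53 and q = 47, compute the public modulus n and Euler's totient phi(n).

Step 1: n = p * q = 53 * 47 = 2491.
Step 2: phi(n) = (p-1)(q-1) = 52 * 46 = 2392.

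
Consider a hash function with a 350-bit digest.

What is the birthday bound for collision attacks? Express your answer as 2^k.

Step 1: The birthday paradox gives collision probability ~50% after sqrt(2^n) = 2^(n/2) hashes.
Step 2: For 350-bit output: 2^(350/2) = 2^175.
Step 3: Approximately 2^175 hash computations needed.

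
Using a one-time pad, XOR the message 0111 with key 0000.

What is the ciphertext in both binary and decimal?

Step 1: Write out the XOR operation bit by bit:
  Message: 0111
  Key:     0000
  XOR:     0111
Step 2: Convert to decimal: 0111 = 7.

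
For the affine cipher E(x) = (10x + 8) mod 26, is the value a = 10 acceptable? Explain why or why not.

Step 1: Compute gcd(10, 26).
Step 2: gcd(10, 26) = 2.
Since gcd = 2 != 1, 10 shares a common factor with 26, so it cannot be used.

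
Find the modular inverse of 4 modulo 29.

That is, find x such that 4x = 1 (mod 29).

Step 1: We need x such that 4 * x = 1 (mod 29).
Step 2: Using the extended Euclidean algorithm or trial:
  4 * 22 = 88 = 3 * 29 + 1.
Step 3: Since 88 mod 29 = 1, the inverse is x = 22.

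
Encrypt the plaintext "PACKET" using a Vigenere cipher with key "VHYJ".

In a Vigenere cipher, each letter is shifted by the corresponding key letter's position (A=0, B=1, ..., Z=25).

Step 1: Repeat key to match plaintext length:
  Plaintext: PACKET
  Key:       VHYJVH
Step 2: Encrypt each letter:
  P(15) + V(21) = (15+21) mod 26 = 10 = K
  A(0) + H(7) = (0+7) mod 26 = 7 = H
  C(2) + Y(24) = (2+24) mod 26 = 0 = A
  K(10) + J(9) = (10+9) mod 26 = 19 = T
  E(4) + V(21) = (4+21) mod 26 = 25 = Z
  T(19) + H(7) = (19+7) mod 26 = 0 = A
Ciphertext: KHATZA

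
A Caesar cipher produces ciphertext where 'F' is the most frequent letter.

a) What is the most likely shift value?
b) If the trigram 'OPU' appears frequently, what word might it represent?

Step 1: In English, 'E' is the most frequent letter (12.7%).
Step 2: The most frequent ciphertext letter is 'F' (position 5).
Step 3: Shift = (5 - 4) mod 26 = 1.
Step 4: Decrypt 'OPU' by shifting back 1:
  O -> N
  P -> O
  U -> T
Step 5: 'OPU' decrypts to 'NOT'.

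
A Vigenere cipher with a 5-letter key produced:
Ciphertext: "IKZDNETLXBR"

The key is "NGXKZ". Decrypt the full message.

Step 1: Key 'NGXKZ' has length 5. Extended key: NGXKZNGXKZN
Step 2: Decrypt each position:
  I(8) - N(13) = 21 = V
  K(10) - G(6) = 4 = E
  Z(25) - X(23) = 2 = C
  D(3) - K(10) = 19 = T
  N(13) - Z(25) = 14 = O
  E(4) - N(13) = 17 = R
  T(19) - G(6) = 13 = N
  L(11) - X(23) = 14 = O
  X(23) - K(10) = 13 = N
  B(1) - Z(25) = 2 = C
  R(17) - N(13) = 4 = E
Plaintext: VECTORNONCE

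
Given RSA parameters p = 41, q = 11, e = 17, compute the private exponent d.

Step 1: n = 41 * 11 = 451.
Step 2: phi(n) = 40 * 10 = 400.
Step 3: Find d such that 17 * d = 1 (mod 400).
Step 4: d = 17^(-1) mod 400 = 353.
Verification: 17 * 353 = 6001 = 15 * 400 + 1.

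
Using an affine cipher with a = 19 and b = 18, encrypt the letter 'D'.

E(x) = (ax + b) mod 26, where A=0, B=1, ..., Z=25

Step 1: Convert 'D' to number: x = 3.
Step 2: E(3) = (19 * 3 + 18) mod 26 = 75 mod 26 = 23.
Step 3: Convert 23 back to letter: X.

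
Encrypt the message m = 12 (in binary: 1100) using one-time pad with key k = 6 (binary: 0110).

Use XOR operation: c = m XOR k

Step 1: Write out the XOR operation bit by bit:
  Message: 1100
  Key:     0110
  XOR:     1010
Step 2: Convert to decimal: 1010 = 10.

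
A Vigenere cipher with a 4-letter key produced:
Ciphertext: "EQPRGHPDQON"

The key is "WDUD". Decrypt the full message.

Step 1: Key 'WDUD' has length 4. Extended key: WDUDWDUDWDU
Step 2: Decrypt each position:
  E(4) - W(22) = 8 = I
  Q(16) - D(3) = 13 = N
  P(15) - U(20) = 21 = V
  R(17) - D(3) = 14 = O
  G(6) - W(22) = 10 = K
  H(7) - D(3) = 4 = E
  P(15) - U(20) = 21 = V
  D(3) - D(3) = 0 = A
  Q(16) - W(22) = 20 = U
  O(14) - D(3) = 11 = L
  N(13) - U(20) = 19 = T
Plaintext: INVOKEVAULT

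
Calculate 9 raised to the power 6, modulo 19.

Step 1: Compute 9^6 mod 19 step by step, reducing modulo 19 at each step.
  9^1 mod 19 = 9
  9^2 mod 19 = (9 * 9) mod 19 = 5
  9^3 mod 19 = (5 * 9) mod 19 = 7
  9^4 mod 19 = (7 * 9) mod 19 = 6
  9^5 mod 19 = (6 * 9) mod 19 = 16
  9^6 mod 19 = (16 * 9) mod 19 = 11
Step 2: Result = 11.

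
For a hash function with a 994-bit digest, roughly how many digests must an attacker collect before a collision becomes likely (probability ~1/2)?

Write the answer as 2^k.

Step 1: The birthday paradox gives collision probability ~50% after sqrt(2^n) = 2^(n/2) hashes.
Step 2: For 994-bit output: 2^(994/2) = 2^497.
Step 3: Approximately 2^497 hash computations needed.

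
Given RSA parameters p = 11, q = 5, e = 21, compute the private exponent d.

Step 1: n = 11 * 5 = 55.
Step 2: phi(n) = 10 * 4 = 40.
Step 3: Find d such that 21 * d = 1 (mod 40).
Step 4: d = 21^(-1) mod 40 = 21.
Verification: 21 * 21 = 441 = 11 * 40 + 1.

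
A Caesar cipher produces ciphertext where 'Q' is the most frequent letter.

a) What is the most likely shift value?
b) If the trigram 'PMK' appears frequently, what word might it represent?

Step 1: In English, 'E' is the most frequent letter (12.7%).
Step 2: The most frequent ciphertext letter is 'Q' (position 16).
Step 3: Shift = (16 - 4) mod 26 = 12.
Step 4: Decrypt 'PMK' by shifting back 12:
  P -> D
  M -> A
  K -> Y
Step 5: 'PMK' decrypts to 'DAY'.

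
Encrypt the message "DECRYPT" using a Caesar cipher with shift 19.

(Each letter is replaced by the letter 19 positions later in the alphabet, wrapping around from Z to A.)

Step 1: For each letter, shift forward by 19 positions (mod 26).
  D (position 3) -> position (3+19) mod 26 = 22 -> W
  E (position 4) -> position (4+19) mod 26 = 23 -> X
  C (position 2) -> position (2+19) mod 26 = 21 -> V
  R (position 17) -> position (17+19) mod 26 = 10 -> K
  Y (position 24) -> position (24+19) mod 26 = 17 -> R
  P (position 15) -> position (15+19) mod 26 = 8 -> I
  T (position 19) -> position (19+19) mod 26 = 12 -> M
Result: WXVKRIM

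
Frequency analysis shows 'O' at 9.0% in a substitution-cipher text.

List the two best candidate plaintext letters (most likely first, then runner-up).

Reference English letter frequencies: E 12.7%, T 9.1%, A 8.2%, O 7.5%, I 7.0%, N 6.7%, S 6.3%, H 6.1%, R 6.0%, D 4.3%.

Step 1: Observed frequency of 'O' is 9.0%.
Step 2: Compute distances to each reference frequency and sort:
  T (9.1%): difference = 0.1% <-- BEST
  A (8.2%): difference = 0.8% <-- RUNNER-UP
  O (7.5%): difference = 1.5%
  I (7.0%): difference = 2.0%
  N (6.7%): difference = 2.3%
Step 3: Most likely is 'T' (9.1%, diff 0.1%); second most likely is 'A' (8.2%, diff 0.8%).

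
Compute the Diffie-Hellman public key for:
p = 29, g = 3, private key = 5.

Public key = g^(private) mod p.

Step 1: A = g^a mod p = 3^5 mod 29.
  3^1 mod 29 = 3
  3^2 mod 29 = (3 * 3) mod 29 = 9
  3^3 mod 29 = (9 * 3) mod 29 = 27
  3^4 mod 29 = (27 * 3) mod 29 = 23
  3^5 mod 29 = (23 * 3) mod 29 = 11
Result: A = 11.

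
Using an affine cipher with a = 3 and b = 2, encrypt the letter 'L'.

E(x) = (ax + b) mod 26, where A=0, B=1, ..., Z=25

Step 1: Convert 'L' to number: x = 11.
Step 2: E(11) = (3 * 11 + 2) mod 26 = 35 mod 26 = 9.
Step 3: Convert 9 back to letter: J.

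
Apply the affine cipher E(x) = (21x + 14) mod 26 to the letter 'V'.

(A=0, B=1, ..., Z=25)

Step 1: Convert 'V' to number: x = 21.
Step 2: E(21) = (21 * 21 + 14) mod 26 = 455 mod 26 = 13.
Step 3: Convert 13 back to letter: N.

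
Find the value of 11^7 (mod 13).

Step 1: Compute 11^7 mod 13 step by step, reducing modulo 13 at each step.
  11^1 mod 13 = 11
  11^2 mod 13 = (11 * 11) mod 13 = 4
  11^3 mod 13 = (4 * 11) mod 13 = 5
  11^4 mod 13 = (5 * 11) mod 13 = 3
  11^5 mod 13 = (3 * 11) mod 13 = 7
  11^6 mod 13 = (7 * 11) mod 13 = 12
  11^7 mod 13 = (12 * 11) mod 13 = 2
Step 2: Result = 2.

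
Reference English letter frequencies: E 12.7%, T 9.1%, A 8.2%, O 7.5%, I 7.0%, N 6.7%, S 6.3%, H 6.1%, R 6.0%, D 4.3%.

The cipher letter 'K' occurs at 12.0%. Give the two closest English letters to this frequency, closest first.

Step 1: Observed frequency of 'K' is 12.0%.
Step 2: Compute distances to each reference frequency and sort:
  E (12.7%): difference = 0.7% <-- BEST
  T (9.1%): difference = 2.9% <-- RUNNER-UP
  A (8.2%): difference = 3.8%
  O (7.5%): difference = 4.5%
  I (7.0%): difference = 5.0%
Step 3: Most likely is 'E' (12.7%, diff 0.7%); second most likely is 'T' (9.1%, diff 2.9%).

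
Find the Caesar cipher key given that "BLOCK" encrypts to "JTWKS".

Step 1: Compare first letters: B (position 1) -> J (position 9).
Step 2: Shift = (9 - 1) mod 26 = 8.
The shift value is 8.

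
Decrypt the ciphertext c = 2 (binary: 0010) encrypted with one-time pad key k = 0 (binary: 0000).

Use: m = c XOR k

Step 1: XOR ciphertext with key:
  Ciphertext: 0010
  Key:        0000
  XOR:        0010
Step 2: Plaintext = 0010 = 2 in decimal.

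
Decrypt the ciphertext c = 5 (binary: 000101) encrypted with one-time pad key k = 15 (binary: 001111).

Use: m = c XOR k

Step 1: XOR ciphertext with key:
  Ciphertext: 000101
  Key:        001111
  XOR:        001010
Step 2: Plaintext = 001010 = 10 in decimal.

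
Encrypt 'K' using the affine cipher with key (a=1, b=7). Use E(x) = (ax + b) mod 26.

Step 1: Convert 'K' to number: x = 10.
Step 2: E(10) = (1 * 10 + 7) mod 26 = 17 mod 26 = 17.
Step 3: Convert 17 back to letter: R.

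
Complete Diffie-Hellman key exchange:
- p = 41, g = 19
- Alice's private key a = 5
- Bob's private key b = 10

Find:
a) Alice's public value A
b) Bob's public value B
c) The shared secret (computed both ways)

Step 1: A = g^a mod p = 19^5 mod 41 = 27.
Step 2: B = g^b mod p = 19^10 mod 41 = 32.
Step 3: Alice computes s = B^a mod p = 32^5 mod 41 = 32.
Step 4: Bob computes s = A^b mod p = 27^10 mod 41 = 32.
Both sides agree: shared secret = 32.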